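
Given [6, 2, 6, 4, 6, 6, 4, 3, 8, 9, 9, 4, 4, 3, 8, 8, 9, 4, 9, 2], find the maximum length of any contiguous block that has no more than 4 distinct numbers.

13

add 6: window [6] (1 distinct), len 1
add 2: window [6, 2] (2 distinct), len 2
add 6: window [6, 2, 6] (2 distinct), len 3
add 4: window [6, 2, 6, 4] (3 distinct), len 4
add 6: window [6, 2, 6, 4, 6] (3 distinct), len 5
add 6: window [6, 2, 6, 4, 6, 6] (3 distinct), len 6
add 4: window [6, 2, 6, 4, 6, 6, 4] (3 distinct), len 7
add 3: window [6, 2, 6, 4, 6, 6, 4, 3] (4 distinct), len 8
add 8: window [6, 4, 6, 6, 4, 3, 8] (4 distinct), len 7
add 9: window [4, 3, 8, 9] (4 distinct), len 4
add 9: window [4, 3, 8, 9, 9] (4 distinct), len 5
add 4: window [4, 3, 8, 9, 9, 4] (4 distinct), len 6
add 4: window [4, 3, 8, 9, 9, 4, 4] (4 distinct), len 7
add 3: window [4, 3, 8, 9, 9, 4, 4, 3] (4 distinct), len 8
add 8: window [4, 3, 8, 9, 9, 4, 4, 3, 8] (4 distinct), len 9
add 8: window [4, 3, 8, 9, 9, 4, 4, 3, 8, 8] (4 distinct), len 10
add 9: window [4, 3, 8, 9, 9, 4, 4, 3, 8, 8, 9] (4 distinct), len 11
add 4: window [4, 3, 8, 9, 9, 4, 4, 3, 8, 8, 9, 4] (4 distinct), len 12
add 9: window [4, 3, 8, 9, 9, 4, 4, 3, 8, 8, 9, 4, 9] (4 distinct), len 13
add 2: window [8, 8, 9, 4, 9, 2] (4 distinct), len 6
Longest length with ≤4 distinct: 13.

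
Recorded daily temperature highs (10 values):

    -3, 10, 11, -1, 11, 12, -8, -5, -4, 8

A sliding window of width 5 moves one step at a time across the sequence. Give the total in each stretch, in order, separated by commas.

28, 43, 25, 9, 6, 3

Sliding a size-5 window across the 10 values:
-3 10 11 -1 11 → sum 28
10 11 -1 11 12 → sum 43
11 -1 11 12 -8 → sum 25
-1 11 12 -8 -5 → sum 9
11 12 -8 -5 -4 → sum 6
12 -8 -5 -4 8 → sum 3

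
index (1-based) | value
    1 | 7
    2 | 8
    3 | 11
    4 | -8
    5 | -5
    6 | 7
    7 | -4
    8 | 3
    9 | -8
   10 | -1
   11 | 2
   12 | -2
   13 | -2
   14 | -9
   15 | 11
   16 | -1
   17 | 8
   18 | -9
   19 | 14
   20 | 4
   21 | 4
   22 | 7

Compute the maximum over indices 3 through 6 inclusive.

Elements at indices 3..6: 11, -8, -5, 7
max(11, -8, -5, 7) = 11

11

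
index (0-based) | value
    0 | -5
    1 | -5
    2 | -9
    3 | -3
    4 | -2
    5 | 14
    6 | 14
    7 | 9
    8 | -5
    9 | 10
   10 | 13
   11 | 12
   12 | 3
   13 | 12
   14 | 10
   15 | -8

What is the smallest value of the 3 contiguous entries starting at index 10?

3

Elements at indices 10..12: 13, 12, 3
min(13, 12, 3) = 3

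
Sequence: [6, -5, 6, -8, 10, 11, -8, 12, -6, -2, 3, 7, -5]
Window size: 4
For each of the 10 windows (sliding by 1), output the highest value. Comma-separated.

[6, -5, 6, -8] → max 6
[-5, 6, -8, 10] → max 10
[6, -8, 10, 11] → max 11
[-8, 10, 11, -8] → max 11
[10, 11, -8, 12] → max 12
[11, -8, 12, -6] → max 12
[-8, 12, -6, -2] → max 12
[12, -6, -2, 3] → max 12
[-6, -2, 3, 7] → max 7
[-2, 3, 7, -5] → max 7

6, 10, 11, 11, 12, 12, 12, 12, 7, 7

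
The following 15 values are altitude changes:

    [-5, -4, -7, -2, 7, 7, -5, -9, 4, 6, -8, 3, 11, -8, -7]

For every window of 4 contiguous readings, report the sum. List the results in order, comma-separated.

-18, -6, 5, 7, 0, -3, -4, -7, 5, 12, -2, -1

-5 -4 -7 -2 → sum -18
-4 -7 -2 7 → sum -6
-7 -2 7 7 → sum 5
-2 7 7 -5 → sum 7
7 7 -5 -9 → sum 0
7 -5 -9 4 → sum -3
-5 -9 4 6 → sum -4
-9 4 6 -8 → sum -7
4 6 -8 3 → sum 5
6 -8 3 11 → sum 12
-8 3 11 -8 → sum -2
3 11 -8 -7 → sum -1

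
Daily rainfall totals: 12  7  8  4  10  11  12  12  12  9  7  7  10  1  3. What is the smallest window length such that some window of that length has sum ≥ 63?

6

add 12: running sum 12 < 63
add 7: running sum 19 < 63
add 8: running sum 27 < 63
add 4: running sum 31 < 63
add 10: running sum 41 < 63
add 11: running sum 52 < 63
add 12: shortest ending here [12, 7, 8, 4, 10, 11, 12] sum 64, len 7
add 12: shortest ending here [7, 8, 4, 10, 11, 12, 12] sum 64, len 7
add 12: shortest ending here [8, 4, 10, 11, 12, 12, 12] sum 69, len 7
add 9: shortest ending here [10, 11, 12, 12, 12, 9] sum 66, len 6
add 7: shortest ending here [11, 12, 12, 12, 9, 7] sum 63, len 6
add 7: shortest ending here [11, 12, 12, 12, 9, 7, 7] sum 70, len 7
add 10: shortest ending here [12, 12, 12, 9, 7, 7, 10] sum 69, len 7
add 1: shortest ending here [12, 12, 12, 9, 7, 7, 10, 1] sum 70, len 8
add 3: shortest ending here [12, 12, 12, 9, 7, 7, 10, 1, 3] sum 73, len 9
Shortest qualifying length: 6.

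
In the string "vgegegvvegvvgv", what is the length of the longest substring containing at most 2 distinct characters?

add v: window [v] (1 distinct), len 1
add g: window [v, g] (2 distinct), len 2
add e: window [g, e] (2 distinct), len 2
add g: window [g, e, g] (2 distinct), len 3
add e: window [g, e, g, e] (2 distinct), len 4
add g: window [g, e, g, e, g] (2 distinct), len 5
add v: window [g, v] (2 distinct), len 2
add v: window [g, v, v] (2 distinct), len 3
add e: window [v, v, e] (2 distinct), len 3
add g: window [e, g] (2 distinct), len 2
add v: window [g, v] (2 distinct), len 2
add v: window [g, v, v] (2 distinct), len 3
add g: window [g, v, v, g] (2 distinct), len 4
add v: window [g, v, v, g, v] (2 distinct), len 5
Longest length with ≤2 distinct: 5.

5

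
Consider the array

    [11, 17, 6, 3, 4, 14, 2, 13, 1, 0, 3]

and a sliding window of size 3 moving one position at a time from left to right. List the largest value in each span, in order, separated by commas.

(11, 17, 6) → max 17
(17, 6, 3) → max 17
(6, 3, 4) → max 6
(3, 4, 14) → max 14
(4, 14, 2) → max 14
(14, 2, 13) → max 14
(2, 13, 1) → max 13
(13, 1, 0) → max 13
(1, 0, 3) → max 3

17, 17, 6, 14, 14, 14, 13, 13, 3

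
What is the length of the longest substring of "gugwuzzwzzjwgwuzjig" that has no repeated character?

6

add g: [g] len 1
add u: [g, u] len 2
add g (repeat g, move left end past it): [u, g] len 2
add w: [u, g, w] len 3
add u (repeat u, move left end past it): [g, w, u] len 3
add z: [g, w, u, z] len 4
add z (repeat z, move left end past it): [z] len 1
add w: [z, w] len 2
add z (repeat z, move left end past it): [w, z] len 2
add z (repeat z, move left end past it): [z] len 1
add j: [z, j] len 2
add w: [z, j, w] len 3
add g: [z, j, w, g] len 4
add w (repeat w, move left end past it): [g, w] len 2
add u: [g, w, u] len 3
add z: [g, w, u, z] len 4
add j: [g, w, u, z, j] len 5
add i: [g, w, u, z, j, i] len 6
add g (repeat g, move left end past it): [w, u, z, j, i, g] len 6
Longest all-distinct length: 6.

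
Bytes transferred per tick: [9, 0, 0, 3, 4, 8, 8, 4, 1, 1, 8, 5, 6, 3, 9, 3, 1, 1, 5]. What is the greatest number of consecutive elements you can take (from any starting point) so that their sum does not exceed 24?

6

add 9: [9] sum 9, len 1
add 0: [9, 0] sum 9, len 2
add 0: [9, 0, 0] sum 9, len 3
add 3: [9, 0, 0, 3] sum 12, len 4
add 4: [9, 0, 0, 3, 4] sum 16, len 5
add 8: [9, 0, 0, 3, 4, 8] sum 24, len 6
add 8: [0, 0, 3, 4, 8, 8] sum 23, len 6
add 4: [4, 8, 8, 4] sum 24, len 4
add 1: [8, 8, 4, 1] sum 21, len 4
add 1: [8, 8, 4, 1, 1] sum 22, len 5
add 8: [8, 4, 1, 1, 8] sum 22, len 5
add 5: [4, 1, 1, 8, 5] sum 19, len 5
add 6: [1, 1, 8, 5, 6] sum 21, len 5
add 3: [1, 1, 8, 5, 6, 3] sum 24, len 6
add 9: [5, 6, 3, 9] sum 23, len 4
add 3: [6, 3, 9, 3] sum 21, len 4
add 1: [6, 3, 9, 3, 1] sum 22, len 5
add 1: [6, 3, 9, 3, 1, 1] sum 23, len 6
add 5: [3, 9, 3, 1, 1, 5] sum 22, len 6
Longest length seen: 6.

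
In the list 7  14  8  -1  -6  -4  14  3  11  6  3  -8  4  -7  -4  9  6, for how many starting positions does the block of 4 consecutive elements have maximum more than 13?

(7, 14, 8, -1) → max 14  > 13 ✓
(14, 8, -1, -6) → max 14  > 13 ✓
(8, -1, -6, -4) → max 8
(-1, -6, -4, 14) → max 14  > 13 ✓
(-6, -4, 14, 3) → max 14  > 13 ✓
(-4, 14, 3, 11) → max 14  > 13 ✓
(14, 3, 11, 6) → max 14  > 13 ✓
(3, 11, 6, 3) → max 11
(11, 6, 3, -8) → max 11
(6, 3, -8, 4) → max 6
(3, -8, 4, -7) → max 4
(-8, 4, -7, -4) → max 4
(4, -7, -4, 9) → max 9
(-7, -4, 9, 6) → max 9
6 windows satisfy the condition.

6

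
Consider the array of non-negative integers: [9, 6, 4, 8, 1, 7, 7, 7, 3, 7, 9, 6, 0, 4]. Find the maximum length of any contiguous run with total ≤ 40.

add 9: [9] sum 9, len 1
add 6: [9, 6] sum 15, len 2
add 4: [9, 6, 4] sum 19, len 3
add 8: [9, 6, 4, 8] sum 27, len 4
add 1: [9, 6, 4, 8, 1] sum 28, len 5
add 7: [9, 6, 4, 8, 1, 7] sum 35, len 6
add 7: [6, 4, 8, 1, 7, 7] sum 33, len 6
add 7: [6, 4, 8, 1, 7, 7, 7] sum 40, len 7
add 3: [4, 8, 1, 7, 7, 7, 3] sum 37, len 7
add 7: [8, 1, 7, 7, 7, 3, 7] sum 40, len 7
add 9: [7, 7, 7, 3, 7, 9] sum 40, len 6
add 6: [7, 7, 3, 7, 9, 6] sum 39, len 6
add 0: [7, 7, 3, 7, 9, 6, 0] sum 39, len 7
add 4: [7, 3, 7, 9, 6, 0, 4] sum 36, len 7
Longest length seen: 7.

7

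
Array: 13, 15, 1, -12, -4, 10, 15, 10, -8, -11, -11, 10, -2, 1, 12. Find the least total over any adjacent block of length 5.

-22

[13, 15, 1, -12, -4] → sum 13
[15, 1, -12, -4, 10] → sum 10
[1, -12, -4, 10, 15] → sum 10
[-12, -4, 10, 15, 10] → sum 19
[-4, 10, 15, 10, -8] → sum 23
[10, 15, 10, -8, -11] → sum 16
[15, 10, -8, -11, -11] → sum -5
[10, -8, -11, -11, 10] → sum -10
[-8, -11, -11, 10, -2] → sum -22
[-11, -11, 10, -2, 1] → sum -13
[-11, 10, -2, 1, 12] → sum 10
Least of these is -22.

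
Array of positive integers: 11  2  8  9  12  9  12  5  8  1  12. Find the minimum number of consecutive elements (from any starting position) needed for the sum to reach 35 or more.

4

add 11: running sum 11 < 35
add 2: running sum 13 < 35
add 8: running sum 21 < 35
add 9: running sum 30 < 35
add 12: shortest ending here [11, 2, 8, 9, 12] sum 42, len 5
add 9: shortest ending here [8, 9, 12, 9] sum 38, len 4
add 12: shortest ending here [9, 12, 9, 12] sum 42, len 4
add 5: shortest ending here [12, 9, 12, 5] sum 38, len 4
add 8: shortest ending here [12, 9, 12, 5, 8] sum 46, len 5
add 1: shortest ending here [9, 12, 5, 8, 1] sum 35, len 5
add 12: shortest ending here [12, 5, 8, 1, 12] sum 38, len 5
Shortest qualifying length: 4.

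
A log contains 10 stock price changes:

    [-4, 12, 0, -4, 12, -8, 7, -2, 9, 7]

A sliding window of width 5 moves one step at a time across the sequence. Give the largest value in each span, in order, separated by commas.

12, 12, 12, 12, 12, 9

(-4, 12, 0, -4, 12) → max 12
(12, 0, -4, 12, -8) → max 12
(0, -4, 12, -8, 7) → max 12
(-4, 12, -8, 7, -2) → max 12
(12, -8, 7, -2, 9) → max 12
(-8, 7, -2, 9, 7) → max 9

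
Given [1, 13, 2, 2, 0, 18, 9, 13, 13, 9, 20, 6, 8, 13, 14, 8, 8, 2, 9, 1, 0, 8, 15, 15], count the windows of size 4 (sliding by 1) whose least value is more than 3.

9

[1, 13, 2, 2] → min 1
[13, 2, 2, 0] → min 0
[2, 2, 0, 18] → min 0
[2, 0, 18, 9] → min 0
[0, 18, 9, 13] → min 0
[18, 9, 13, 13] → min 9  > 3 ✓
[9, 13, 13, 9] → min 9  > 3 ✓
[13, 13, 9, 20] → min 9  > 3 ✓
[13, 9, 20, 6] → min 6  > 3 ✓
[9, 20, 6, 8] → min 6  > 3 ✓
[20, 6, 8, 13] → min 6  > 3 ✓
[6, 8, 13, 14] → min 6  > 3 ✓
[8, 13, 14, 8] → min 8  > 3 ✓
[13, 14, 8, 8] → min 8  > 3 ✓
[14, 8, 8, 2] → min 2
[8, 8, 2, 9] → min 2
[8, 2, 9, 1] → min 1
[2, 9, 1, 0] → min 0
[9, 1, 0, 8] → min 0
[1, 0, 8, 15] → min 0
[0, 8, 15, 15] → min 0
9 windows satisfy the condition.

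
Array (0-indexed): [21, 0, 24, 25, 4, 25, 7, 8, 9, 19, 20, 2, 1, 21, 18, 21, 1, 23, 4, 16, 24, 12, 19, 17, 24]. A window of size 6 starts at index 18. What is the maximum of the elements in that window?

Elements at indices 18..23: 4, 16, 24, 12, 19, 17
max(4, 16, 24, 12, 19, 17) = 24

24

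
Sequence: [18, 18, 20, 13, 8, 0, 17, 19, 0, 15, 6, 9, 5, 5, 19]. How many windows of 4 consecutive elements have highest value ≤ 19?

9

18 18 20 13 → max 20
18 20 13 8 → max 20
20 13 8 0 → max 20
13 8 0 17 → max 17  ≤ 19 ✓
8 0 17 19 → max 19  ≤ 19 ✓
0 17 19 0 → max 19  ≤ 19 ✓
17 19 0 15 → max 19  ≤ 19 ✓
19 0 15 6 → max 19  ≤ 19 ✓
0 15 6 9 → max 15  ≤ 19 ✓
15 6 9 5 → max 15  ≤ 19 ✓
6 9 5 5 → max 9  ≤ 19 ✓
9 5 5 19 → max 19  ≤ 19 ✓
9 windows satisfy the condition.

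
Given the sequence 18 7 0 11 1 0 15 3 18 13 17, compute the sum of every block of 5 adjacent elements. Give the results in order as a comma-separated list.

18 7 0 11 1 → sum 37
7 0 11 1 0 → sum 19
0 11 1 0 15 → sum 27
11 1 0 15 3 → sum 30
1 0 15 3 18 → sum 37
0 15 3 18 13 → sum 49
15 3 18 13 17 → sum 66

37, 19, 27, 30, 37, 49, 66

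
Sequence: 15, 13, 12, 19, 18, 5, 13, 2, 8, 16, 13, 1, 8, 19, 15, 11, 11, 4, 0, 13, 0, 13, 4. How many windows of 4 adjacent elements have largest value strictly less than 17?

11

15 13 12 19 → max 19
13 12 19 18 → max 19
12 19 18 5 → max 19
19 18 5 13 → max 19
18 5 13 2 → max 18
5 13 2 8 → max 13  < 17 ✓
13 2 8 16 → max 16  < 17 ✓
2 8 16 13 → max 16  < 17 ✓
8 16 13 1 → max 16  < 17 ✓
16 13 1 8 → max 16  < 17 ✓
13 1 8 19 → max 19
1 8 19 15 → max 19
8 19 15 11 → max 19
19 15 11 11 → max 19
15 11 11 4 → max 15  < 17 ✓
11 11 4 0 → max 11  < 17 ✓
11 4 0 13 → max 13  < 17 ✓
4 0 13 0 → max 13  < 17 ✓
0 13 0 13 → max 13  < 17 ✓
13 0 13 4 → max 13  < 17 ✓
11 windows satisfy the condition.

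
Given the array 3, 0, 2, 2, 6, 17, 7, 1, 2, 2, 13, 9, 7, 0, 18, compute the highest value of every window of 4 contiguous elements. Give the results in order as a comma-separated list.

3, 6, 17, 17, 17, 17, 7, 13, 13, 13, 13, 18

[3, 0, 2, 2] → max 3
[0, 2, 2, 6] → max 6
[2, 2, 6, 17] → max 17
[2, 6, 17, 7] → max 17
[6, 17, 7, 1] → max 17
[17, 7, 1, 2] → max 17
[7, 1, 2, 2] → max 7
[1, 2, 2, 13] → max 13
[2, 2, 13, 9] → max 13
[2, 13, 9, 7] → max 13
[13, 9, 7, 0] → max 13
[9, 7, 0, 18] → max 18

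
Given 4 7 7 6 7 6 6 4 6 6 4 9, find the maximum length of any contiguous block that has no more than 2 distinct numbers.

Extend right; when distinct count exceeds 2, shrink from the left:
add 4: window [4] (1 distinct), len 1
add 7: window [4, 7] (2 distinct), len 2
add 7: window [4, 7, 7] (2 distinct), len 3
add 6: window [7, 7, 6] (2 distinct), len 3
add 7: window [7, 7, 6, 7] (2 distinct), len 4
add 6: window [7, 7, 6, 7, 6] (2 distinct), len 5
add 6: window [7, 7, 6, 7, 6, 6] (2 distinct), len 6
add 4: window [6, 6, 4] (2 distinct), len 3
add 6: window [6, 6, 4, 6] (2 distinct), len 4
add 6: window [6, 6, 4, 6, 6] (2 distinct), len 5
add 4: window [6, 6, 4, 6, 6, 4] (2 distinct), len 6
add 9: window [4, 9] (2 distinct), len 2
Longest length with ≤2 distinct: 6.

6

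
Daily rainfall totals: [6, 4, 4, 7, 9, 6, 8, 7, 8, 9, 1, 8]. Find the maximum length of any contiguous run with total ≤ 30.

5

add 6: [6] sum 6, len 1
add 4: [6, 4] sum 10, len 2
add 4: [6, 4, 4] sum 14, len 3
add 7: [6, 4, 4, 7] sum 21, len 4
add 9: [6, 4, 4, 7, 9] sum 30, len 5
add 6: [4, 4, 7, 9, 6] sum 30, len 5
add 8: [7, 9, 6, 8] sum 30, len 4
add 7: [9, 6, 8, 7] sum 30, len 4
add 8: [6, 8, 7, 8] sum 29, len 4
add 9: [7, 8, 9] sum 24, len 3
add 1: [7, 8, 9, 1] sum 25, len 4
add 8: [8, 9, 1, 8] sum 26, len 4
Longest length seen: 5.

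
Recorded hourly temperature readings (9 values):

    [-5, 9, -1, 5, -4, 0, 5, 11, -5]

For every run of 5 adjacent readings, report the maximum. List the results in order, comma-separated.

[-5, 9, -1, 5, -4] → max 9
[9, -1, 5, -4, 0] → max 9
[-1, 5, -4, 0, 5] → max 5
[5, -4, 0, 5, 11] → max 11
[-4, 0, 5, 11, -5] → max 11

9, 9, 5, 11, 11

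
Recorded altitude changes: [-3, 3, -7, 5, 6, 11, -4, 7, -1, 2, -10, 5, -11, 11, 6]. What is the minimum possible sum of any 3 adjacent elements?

-16

(-3, 3, -7) → sum -7
(3, -7, 5) → sum 1
(-7, 5, 6) → sum 4
(5, 6, 11) → sum 22
(6, 11, -4) → sum 13
(11, -4, 7) → sum 14
(-4, 7, -1) → sum 2
(7, -1, 2) → sum 8
(-1, 2, -10) → sum -9
(2, -10, 5) → sum -3
(-10, 5, -11) → sum -16
(5, -11, 11) → sum 5
(-11, 11, 6) → sum 6
Minimum of these is -16.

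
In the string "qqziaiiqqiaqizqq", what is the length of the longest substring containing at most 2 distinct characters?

5

Extend right; when distinct count exceeds 2, shrink from the left:
add q: window [q] (1 distinct), len 1
add q: window [q, q] (1 distinct), len 2
add z: window [q, q, z] (2 distinct), len 3
add i: window [z, i] (2 distinct), len 2
add a: window [i, a] (2 distinct), len 2
add i: window [i, a, i] (2 distinct), len 3
add i: window [i, a, i, i] (2 distinct), len 4
add q: window [i, i, q] (2 distinct), len 3
add q: window [i, i, q, q] (2 distinct), len 4
add i: window [i, i, q, q, i] (2 distinct), len 5
add a: window [i, a] (2 distinct), len 2
add q: window [a, q] (2 distinct), len 2
add i: window [q, i] (2 distinct), len 2
add z: window [i, z] (2 distinct), len 2
add q: window [z, q] (2 distinct), len 2
add q: window [z, q, q] (2 distinct), len 3
Longest length with ≤2 distinct: 5.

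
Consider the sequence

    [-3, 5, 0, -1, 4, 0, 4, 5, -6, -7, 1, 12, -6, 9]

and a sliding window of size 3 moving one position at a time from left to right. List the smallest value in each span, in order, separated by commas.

-3, -1, -1, -1, 0, 0, -6, -7, -7, -7, -6, -6

[-3, 5, 0] → min -3
[5, 0, -1] → min -1
[0, -1, 4] → min -1
[-1, 4, 0] → min -1
[4, 0, 4] → min 0
[0, 4, 5] → min 0
[4, 5, -6] → min -6
[5, -6, -7] → min -7
[-6, -7, 1] → min -7
[-7, 1, 12] → min -7
[1, 12, -6] → min -6
[12, -6, 9] → min -6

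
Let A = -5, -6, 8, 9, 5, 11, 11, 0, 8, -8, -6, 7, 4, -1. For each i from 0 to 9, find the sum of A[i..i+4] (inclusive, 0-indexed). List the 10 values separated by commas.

[-5, -6, 8, 9, 5] → sum 11
[-6, 8, 9, 5, 11] → sum 27
[8, 9, 5, 11, 11] → sum 44
[9, 5, 11, 11, 0] → sum 36
[5, 11, 11, 0, 8] → sum 35
[11, 11, 0, 8, -8] → sum 22
[11, 0, 8, -8, -6] → sum 5
[0, 8, -8, -6, 7] → sum 1
[8, -8, -6, 7, 4] → sum 5
[-8, -6, 7, 4, -1] → sum -4

11, 27, 44, 36, 35, 22, 5, 1, 5, -4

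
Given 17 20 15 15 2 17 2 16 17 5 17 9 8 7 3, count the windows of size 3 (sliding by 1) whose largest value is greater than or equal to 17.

10

17 20 15 → max 20  ≥ 17 ✓
20 15 15 → max 20  ≥ 17 ✓
15 15 2 → max 15
15 2 17 → max 17  ≥ 17 ✓
2 17 2 → max 17  ≥ 17 ✓
17 2 16 → max 17  ≥ 17 ✓
2 16 17 → max 17  ≥ 17 ✓
16 17 5 → max 17  ≥ 17 ✓
17 5 17 → max 17  ≥ 17 ✓
5 17 9 → max 17  ≥ 17 ✓
17 9 8 → max 17  ≥ 17 ✓
9 8 7 → max 9
8 7 3 → max 8
10 windows satisfy the condition.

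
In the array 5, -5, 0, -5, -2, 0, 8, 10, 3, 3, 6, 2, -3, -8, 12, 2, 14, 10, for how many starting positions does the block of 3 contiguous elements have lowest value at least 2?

6

5 -5 0 → min -5
-5 0 -5 → min -5
0 -5 -2 → min -5
-5 -2 0 → min -5
-2 0 8 → min -2
0 8 10 → min 0
8 10 3 → min 3  ≥ 2 ✓
10 3 3 → min 3  ≥ 2 ✓
3 3 6 → min 3  ≥ 2 ✓
3 6 2 → min 2  ≥ 2 ✓
6 2 -3 → min -3
2 -3 -8 → min -8
-3 -8 12 → min -8
-8 12 2 → min -8
12 2 14 → min 2  ≥ 2 ✓
2 14 10 → min 2  ≥ 2 ✓
6 windows satisfy the condition.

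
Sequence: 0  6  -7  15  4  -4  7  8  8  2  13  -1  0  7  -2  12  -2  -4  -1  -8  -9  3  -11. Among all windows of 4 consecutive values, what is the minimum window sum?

Each size-4 window and its sum:
0 6 -7 15 → sum 14
6 -7 15 4 → sum 18
-7 15 4 -4 → sum 8
15 4 -4 7 → sum 22
4 -4 7 8 → sum 15
-4 7 8 8 → sum 19
7 8 8 2 → sum 25
8 8 2 13 → sum 31
8 2 13 -1 → sum 22
2 13 -1 0 → sum 14
13 -1 0 7 → sum 19
-1 0 7 -2 → sum 4
0 7 -2 12 → sum 17
7 -2 12 -2 → sum 15
-2 12 -2 -4 → sum 4
12 -2 -4 -1 → sum 5
-2 -4 -1 -8 → sum -15
-4 -1 -8 -9 → sum -22
-1 -8 -9 3 → sum -15
-8 -9 3 -11 → sum -25
Minimum of these is -25.

-25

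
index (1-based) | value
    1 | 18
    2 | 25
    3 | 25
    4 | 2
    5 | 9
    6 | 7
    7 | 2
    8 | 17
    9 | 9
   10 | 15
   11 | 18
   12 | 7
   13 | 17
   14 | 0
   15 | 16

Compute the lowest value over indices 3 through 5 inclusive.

2

Elements at indices 3..5: 25, 2, 9
min(25, 2, 9) = 2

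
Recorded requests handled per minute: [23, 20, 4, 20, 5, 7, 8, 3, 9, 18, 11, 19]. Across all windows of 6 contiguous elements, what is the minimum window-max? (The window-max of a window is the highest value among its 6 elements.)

Each size-6 window and its max:
23 20 4 20 5 7 → max 23
20 4 20 5 7 8 → max 20
4 20 5 7 8 3 → max 20
20 5 7 8 3 9 → max 20
5 7 8 3 9 18 → max 18
7 8 3 9 18 11 → max 18
8 3 9 18 11 19 → max 19
Minimum of these is 18.

18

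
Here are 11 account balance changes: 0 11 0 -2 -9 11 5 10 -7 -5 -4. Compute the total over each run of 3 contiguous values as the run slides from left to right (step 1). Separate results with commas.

11, 9, -11, 0, 7, 26, 8, -2, -16

[0, 11, 0] → sum 11
[11, 0, -2] → sum 9
[0, -2, -9] → sum -11
[-2, -9, 11] → sum 0
[-9, 11, 5] → sum 7
[11, 5, 10] → sum 26
[5, 10, -7] → sum 8
[10, -7, -5] → sum -2
[-7, -5, -4] → sum -16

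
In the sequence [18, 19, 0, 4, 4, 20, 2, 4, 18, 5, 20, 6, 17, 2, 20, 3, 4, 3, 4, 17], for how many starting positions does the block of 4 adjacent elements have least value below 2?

3

18 19 0 4 → min 0  < 2 ✓
19 0 4 4 → min 0  < 2 ✓
0 4 4 20 → min 0  < 2 ✓
4 4 20 2 → min 2
4 20 2 4 → min 2
20 2 4 18 → min 2
2 4 18 5 → min 2
4 18 5 20 → min 4
18 5 20 6 → min 5
5 20 6 17 → min 5
20 6 17 2 → min 2
6 17 2 20 → min 2
17 2 20 3 → min 2
2 20 3 4 → min 2
20 3 4 3 → min 3
3 4 3 4 → min 3
4 3 4 17 → min 3
3 windows satisfy the condition.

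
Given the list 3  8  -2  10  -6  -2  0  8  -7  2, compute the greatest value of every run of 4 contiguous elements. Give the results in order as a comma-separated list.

10, 10, 10, 10, 8, 8, 8

(3, 8, -2, 10) → max 10
(8, -2, 10, -6) → max 10
(-2, 10, -6, -2) → max 10
(10, -6, -2, 0) → max 10
(-6, -2, 0, 8) → max 8
(-2, 0, 8, -7) → max 8
(0, 8, -7, 2) → max 8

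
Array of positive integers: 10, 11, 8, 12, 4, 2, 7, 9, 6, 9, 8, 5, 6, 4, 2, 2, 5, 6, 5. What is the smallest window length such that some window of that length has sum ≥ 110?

add 10: running sum 10 < 110
add 11: running sum 21 < 110
add 8: running sum 29 < 110
add 12: running sum 41 < 110
add 4: running sum 45 < 110
add 2: running sum 47 < 110
add 7: running sum 54 < 110
add 9: running sum 63 < 110
add 6: running sum 69 < 110
add 9: running sum 78 < 110
add 8: running sum 86 < 110
add 5: running sum 91 < 110
add 6: running sum 97 < 110
add 4: running sum 101 < 110
add 2: running sum 103 < 110
add 2: running sum 105 < 110
end 16: [10, 11, 8, 12, 4, 2, 7, 9, 6, 9, 8, 5, 6, 4, 2, 2, 5] sum 110, len 17
end 17: [10, 11, 8, 12, 4, 2, 7, 9, 6, 9, 8, 5, 6, 4, 2, 2, 5, 6] sum 116, len 18
end 18: [11, 8, 12, 4, 2, 7, 9, 6, 9, 8, 5, 6, 4, 2, 2, 5, 6, 5] sum 111, len 18
Shortest qualifying length: 17.

17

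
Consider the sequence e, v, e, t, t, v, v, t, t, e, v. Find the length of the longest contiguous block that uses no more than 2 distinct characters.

[e] 1 distinct, len 1
[e, v] 2 distinct, len 2
[e, v, e] 2 distinct, len 3
[e, t] 2 distinct, len 2
[e, t, t] 2 distinct, len 3
[t, t, v] 2 distinct, len 3
[t, t, v, v] 2 distinct, len 4
[t, t, v, v, t] 2 distinct, len 5
[t, t, v, v, t, t] 2 distinct, len 6
[t, t, e] 2 distinct, len 3
[e, v] 2 distinct, len 2
Longest length with ≤2 distinct: 6.

6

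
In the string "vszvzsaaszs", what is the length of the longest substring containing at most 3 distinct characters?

7

[v] 1 distinct, len 1
[v, s] 2 distinct, len 2
[v, s, z] 3 distinct, len 3
[v, s, z, v] 3 distinct, len 4
[v, s, z, v, z] 3 distinct, len 5
[v, s, z, v, z, s] 3 distinct, len 6
[z, s, a] 3 distinct, len 3
[z, s, a, a] 3 distinct, len 4
[z, s, a, a, s] 3 distinct, len 5
[z, s, a, a, s, z] 3 distinct, len 6
[z, s, a, a, s, z, s] 3 distinct, len 7
Longest length with ≤3 distinct: 7.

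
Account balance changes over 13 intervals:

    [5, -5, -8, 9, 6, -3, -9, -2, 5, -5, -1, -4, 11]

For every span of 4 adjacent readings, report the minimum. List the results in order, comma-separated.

-8, -8, -8, -9, -9, -9, -9, -5, -5, -5

5 -5 -8 9 → min -8
-5 -8 9 6 → min -8
-8 9 6 -3 → min -8
9 6 -3 -9 → min -9
6 -3 -9 -2 → min -9
-3 -9 -2 5 → min -9
-9 -2 5 -5 → min -9
-2 5 -5 -1 → min -5
5 -5 -1 -4 → min -5
-5 -1 -4 11 → min -5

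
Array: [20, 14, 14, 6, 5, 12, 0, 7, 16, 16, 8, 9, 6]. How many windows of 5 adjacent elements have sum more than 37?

7

(20, 14, 14, 6, 5) → sum 59  > 37 ✓
(14, 14, 6, 5, 12) → sum 51  > 37 ✓
(14, 6, 5, 12, 0) → sum 37
(6, 5, 12, 0, 7) → sum 30
(5, 12, 0, 7, 16) → sum 40  > 37 ✓
(12, 0, 7, 16, 16) → sum 51  > 37 ✓
(0, 7, 16, 16, 8) → sum 47  > 37 ✓
(7, 16, 16, 8, 9) → sum 56  > 37 ✓
(16, 16, 8, 9, 6) → sum 55  > 37 ✓
7 windows satisfy the condition.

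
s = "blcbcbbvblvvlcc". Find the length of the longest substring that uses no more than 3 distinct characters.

add b: window [b] (1 distinct), len 1
add l: window [b, l] (2 distinct), len 2
add c: window [b, l, c] (3 distinct), len 3
add b: window [b, l, c, b] (3 distinct), len 4
add c: window [b, l, c, b, c] (3 distinct), len 5
add b: window [b, l, c, b, c, b] (3 distinct), len 6
add b: window [b, l, c, b, c, b, b] (3 distinct), len 7
add v: window [c, b, c, b, b, v] (3 distinct), len 6
add b: window [c, b, c, b, b, v, b] (3 distinct), len 7
add l: window [b, b, v, b, l] (3 distinct), len 5
add v: window [b, b, v, b, l, v] (3 distinct), len 6
add v: window [b, b, v, b, l, v, v] (3 distinct), len 7
add l: window [b, b, v, b, l, v, v, l] (3 distinct), len 8
add c: window [l, v, v, l, c] (3 distinct), len 5
add c: window [l, v, v, l, c, c] (3 distinct), len 6
Longest length with ≤3 distinct: 8.

8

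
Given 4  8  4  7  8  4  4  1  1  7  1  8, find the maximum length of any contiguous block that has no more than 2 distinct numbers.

[4] 1 distinct, len 1
[4, 8] 2 distinct, len 2
[4, 8, 4] 2 distinct, len 3
[4, 7] 2 distinct, len 2
[7, 8] 2 distinct, len 2
[8, 4] 2 distinct, len 2
[8, 4, 4] 2 distinct, len 3
[4, 4, 1] 2 distinct, len 3
[4, 4, 1, 1] 2 distinct, len 4
[1, 1, 7] 2 distinct, len 3
[1, 1, 7, 1] 2 distinct, len 4
[1, 8] 2 distinct, len 2
Longest length with ≤2 distinct: 4.

4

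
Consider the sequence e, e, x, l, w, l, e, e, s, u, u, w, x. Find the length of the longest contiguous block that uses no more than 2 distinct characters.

[e] 1 distinct, len 1
[e, e] 1 distinct, len 2
[e, e, x] 2 distinct, len 3
[x, l] 2 distinct, len 2
[l, w] 2 distinct, len 2
[l, w, l] 2 distinct, len 3
[l, e] 2 distinct, len 2
[l, e, e] 2 distinct, len 3
[e, e, s] 2 distinct, len 3
[s, u] 2 distinct, len 2
[s, u, u] 2 distinct, len 3
[u, u, w] 2 distinct, len 3
[w, x] 2 distinct, len 2
Longest length with ≤2 distinct: 3.

3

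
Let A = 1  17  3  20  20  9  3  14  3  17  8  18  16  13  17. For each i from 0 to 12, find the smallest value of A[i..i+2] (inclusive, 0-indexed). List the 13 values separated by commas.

1 17 3 → min 1
17 3 20 → min 3
3 20 20 → min 3
20 20 9 → min 9
20 9 3 → min 3
9 3 14 → min 3
3 14 3 → min 3
14 3 17 → min 3
3 17 8 → min 3
17 8 18 → min 8
8 18 16 → min 8
18 16 13 → min 13
16 13 17 → min 13

1, 3, 3, 9, 3, 3, 3, 3, 3, 8, 8, 13, 13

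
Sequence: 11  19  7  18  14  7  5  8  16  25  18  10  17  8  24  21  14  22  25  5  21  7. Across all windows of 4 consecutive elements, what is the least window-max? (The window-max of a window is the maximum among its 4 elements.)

[11, 19, 7, 18] → max 19
[19, 7, 18, 14] → max 19
[7, 18, 14, 7] → max 18
[18, 14, 7, 5] → max 18
[14, 7, 5, 8] → max 14
[7, 5, 8, 16] → max 16
[5, 8, 16, 25] → max 25
[8, 16, 25, 18] → max 25
[16, 25, 18, 10] → max 25
[25, 18, 10, 17] → max 25
[18, 10, 17, 8] → max 18
[10, 17, 8, 24] → max 24
[17, 8, 24, 21] → max 24
[8, 24, 21, 14] → max 24
[24, 21, 14, 22] → max 24
[21, 14, 22, 25] → max 25
[14, 22, 25, 5] → max 25
[22, 25, 5, 21] → max 25
[25, 5, 21, 7] → max 25
Least of these is 14.

14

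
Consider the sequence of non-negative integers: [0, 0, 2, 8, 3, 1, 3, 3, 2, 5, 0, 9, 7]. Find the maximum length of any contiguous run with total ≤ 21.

→ 0: sum 0, len 1
→ 0: sum 0, len 2
→ 2: sum 2, len 3
→ 8: sum 10, len 4
→ 3: sum 13, len 5
→ 1: sum 14, len 6
→ 3: sum 17, len 7
→ 3: sum 20, len 8
→ 2 (dropped 0, 0, 2): sum 20, len 6
→ 5 (dropped 8): sum 17, len 6
→ 0: sum 17, len 7
→ 9 (dropped 3, 1, 3): sum 19, len 5
→ 7 (dropped 3, 2): sum 21, len 4
Longest length seen: 8.

8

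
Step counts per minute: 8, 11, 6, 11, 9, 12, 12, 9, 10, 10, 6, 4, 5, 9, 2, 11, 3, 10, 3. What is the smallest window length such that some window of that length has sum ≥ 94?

add 8: running sum 8 < 94
add 11: running sum 19 < 94
add 6: running sum 25 < 94
add 11: running sum 36 < 94
add 9: running sum 45 < 94
add 12: running sum 57 < 94
add 12: running sum 69 < 94
add 9: running sum 78 < 94
add 10: running sum 88 < 94
end 9: [8, 11, 6, 11, 9, 12, 12, 9, 10, 10] sum 98, len 10
end 10: [11, 6, 11, 9, 12, 12, 9, 10, 10, 6] sum 96, len 10
end 11: [11, 6, 11, 9, 12, 12, 9, 10, 10, 6, 4] sum 100, len 11
end 12: [6, 11, 9, 12, 12, 9, 10, 10, 6, 4, 5] sum 94, len 11
end 13: [11, 9, 12, 12, 9, 10, 10, 6, 4, 5, 9] sum 97, len 11
end 14: [11, 9, 12, 12, 9, 10, 10, 6, 4, 5, 9, 2] sum 99, len 12
end 15: [9, 12, 12, 9, 10, 10, 6, 4, 5, 9, 2, 11] sum 99, len 12
end 16: [9, 12, 12, 9, 10, 10, 6, 4, 5, 9, 2, 11, 3] sum 102, len 13
end 17: [12, 12, 9, 10, 10, 6, 4, 5, 9, 2, 11, 3, 10] sum 103, len 13
end 18: [12, 9, 10, 10, 6, 4, 5, 9, 2, 11, 3, 10, 3] sum 94, len 13
Shortest qualifying length: 10.

10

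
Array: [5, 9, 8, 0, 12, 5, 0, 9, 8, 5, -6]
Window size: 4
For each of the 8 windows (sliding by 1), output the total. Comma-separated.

22, 29, 25, 17, 26, 22, 22, 16

Sliding a size-4 window across the 11 values:
[5, 9, 8, 0] → sum 22
[9, 8, 0, 12] → sum 29
[8, 0, 12, 5] → sum 25
[0, 12, 5, 0] → sum 17
[12, 5, 0, 9] → sum 26
[5, 0, 9, 8] → sum 22
[0, 9, 8, 5] → sum 22
[9, 8, 5, -6] → sum 16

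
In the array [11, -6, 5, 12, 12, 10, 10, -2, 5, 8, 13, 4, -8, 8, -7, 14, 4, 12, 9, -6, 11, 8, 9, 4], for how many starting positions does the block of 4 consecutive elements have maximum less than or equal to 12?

[11, -6, 5, 12] → max 12  ≤ 12 ✓
[-6, 5, 12, 12] → max 12  ≤ 12 ✓
[5, 12, 12, 10] → max 12  ≤ 12 ✓
[12, 12, 10, 10] → max 12  ≤ 12 ✓
[12, 10, 10, -2] → max 12  ≤ 12 ✓
[10, 10, -2, 5] → max 10  ≤ 12 ✓
[10, -2, 5, 8] → max 10  ≤ 12 ✓
[-2, 5, 8, 13] → max 13
[5, 8, 13, 4] → max 13
[8, 13, 4, -8] → max 13
[13, 4, -8, 8] → max 13
[4, -8, 8, -7] → max 8  ≤ 12 ✓
[-8, 8, -7, 14] → max 14
[8, -7, 14, 4] → max 14
[-7, 14, 4, 12] → max 14
[14, 4, 12, 9] → max 14
[4, 12, 9, -6] → max 12  ≤ 12 ✓
[12, 9, -6, 11] → max 12  ≤ 12 ✓
[9, -6, 11, 8] → max 11  ≤ 12 ✓
[-6, 11, 8, 9] → max 11  ≤ 12 ✓
[11, 8, 9, 4] → max 11  ≤ 12 ✓
13 windows satisfy the condition.

13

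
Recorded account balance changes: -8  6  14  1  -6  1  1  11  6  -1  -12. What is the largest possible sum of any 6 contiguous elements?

[-8, 6, 14, 1, -6, 1] → sum 8
[6, 14, 1, -6, 1, 1] → sum 17
[14, 1, -6, 1, 1, 11] → sum 22
[1, -6, 1, 1, 11, 6] → sum 14
[-6, 1, 1, 11, 6, -1] → sum 12
[1, 1, 11, 6, -1, -12] → sum 6
Largest of these is 22.

22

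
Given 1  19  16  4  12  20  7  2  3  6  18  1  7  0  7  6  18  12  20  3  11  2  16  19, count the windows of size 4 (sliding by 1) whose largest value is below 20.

[1, 19, 16, 4] → max 19  < 20 ✓
[19, 16, 4, 12] → max 19  < 20 ✓
[16, 4, 12, 20] → max 20
[4, 12, 20, 7] → max 20
[12, 20, 7, 2] → max 20
[20, 7, 2, 3] → max 20
[7, 2, 3, 6] → max 7  < 20 ✓
[2, 3, 6, 18] → max 18  < 20 ✓
[3, 6, 18, 1] → max 18  < 20 ✓
[6, 18, 1, 7] → max 18  < 20 ✓
[18, 1, 7, 0] → max 18  < 20 ✓
[1, 7, 0, 7] → max 7  < 20 ✓
[7, 0, 7, 6] → max 7  < 20 ✓
[0, 7, 6, 18] → max 18  < 20 ✓
[7, 6, 18, 12] → max 18  < 20 ✓
[6, 18, 12, 20] → max 20
[18, 12, 20, 3] → max 20
[12, 20, 3, 11] → max 20
[20, 3, 11, 2] → max 20
[3, 11, 2, 16] → max 16  < 20 ✓
[11, 2, 16, 19] → max 19  < 20 ✓
13 windows satisfy the condition.

13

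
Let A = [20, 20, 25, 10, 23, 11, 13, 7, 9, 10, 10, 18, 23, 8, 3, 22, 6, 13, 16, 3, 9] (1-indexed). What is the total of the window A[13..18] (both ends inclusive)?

Elements at indices 13..18: 23, 8, 3, 22, 6, 13
sum(23, 8, 3, 22, 6, 13) = 75

75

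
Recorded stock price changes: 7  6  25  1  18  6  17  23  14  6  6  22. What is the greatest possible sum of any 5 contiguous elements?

78

Window sums for each of the 8 positions:
(7, 6, 25, 1, 18) → sum 57
(6, 25, 1, 18, 6) → sum 56
(25, 1, 18, 6, 17) → sum 67
(1, 18, 6, 17, 23) → sum 65
(18, 6, 17, 23, 14) → sum 78
(6, 17, 23, 14, 6) → sum 66
(17, 23, 14, 6, 6) → sum 66
(23, 14, 6, 6, 22) → sum 71
Greatest of these is 78.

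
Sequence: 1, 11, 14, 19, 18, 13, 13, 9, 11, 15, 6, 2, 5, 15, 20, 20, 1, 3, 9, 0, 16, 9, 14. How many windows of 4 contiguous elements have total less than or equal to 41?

1 11 14 19 → sum 45
11 14 19 18 → sum 62
14 19 18 13 → sum 64
19 18 13 13 → sum 63
18 13 13 9 → sum 53
13 13 9 11 → sum 46
13 9 11 15 → sum 48
9 11 15 6 → sum 41  ≤ 41 ✓
11 15 6 2 → sum 34  ≤ 41 ✓
15 6 2 5 → sum 28  ≤ 41 ✓
6 2 5 15 → sum 28  ≤ 41 ✓
2 5 15 20 → sum 42
5 15 20 20 → sum 60
15 20 20 1 → sum 56
20 20 1 3 → sum 44
20 1 3 9 → sum 33  ≤ 41 ✓
1 3 9 0 → sum 13  ≤ 41 ✓
3 9 0 16 → sum 28  ≤ 41 ✓
9 0 16 9 → sum 34  ≤ 41 ✓
0 16 9 14 → sum 39  ≤ 41 ✓
9 windows satisfy the condition.

9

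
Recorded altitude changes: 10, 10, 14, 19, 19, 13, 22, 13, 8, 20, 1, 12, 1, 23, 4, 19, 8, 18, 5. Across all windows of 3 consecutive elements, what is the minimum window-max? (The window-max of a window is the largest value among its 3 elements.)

12

[10, 10, 14] → max 14
[10, 14, 19] → max 19
[14, 19, 19] → max 19
[19, 19, 13] → max 19
[19, 13, 22] → max 22
[13, 22, 13] → max 22
[22, 13, 8] → max 22
[13, 8, 20] → max 20
[8, 20, 1] → max 20
[20, 1, 12] → max 20
[1, 12, 1] → max 12
[12, 1, 23] → max 23
[1, 23, 4] → max 23
[23, 4, 19] → max 23
[4, 19, 8] → max 19
[19, 8, 18] → max 19
[8, 18, 5] → max 18
Minimum of these is 12.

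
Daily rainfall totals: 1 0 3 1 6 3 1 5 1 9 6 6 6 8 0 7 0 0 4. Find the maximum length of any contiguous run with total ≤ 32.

Extend to the right; shrink from the left whenever the sum exceeds 32:
→ 1: sum 1, len 1
→ 0: sum 1, len 2
→ 3: sum 4, len 3
→ 1: sum 5, len 4
→ 6: sum 11, len 5
→ 3: sum 14, len 6
→ 1: sum 15, len 7
→ 5: sum 20, len 8
→ 1: sum 21, len 9
→ 9: sum 30, len 10
→ 6 (dropped 1, 0, 3): sum 32, len 8
→ 6 (dropped 1, 6): sum 31, len 7
→ 6 (dropped 3, 1, 5): sum 28, len 5
→ 8 (dropped 1, 9): sum 26, len 4
→ 0: sum 26, len 5
→ 7 (dropped 6): sum 27, len 5
→ 0: sum 27, len 6
→ 0: sum 27, len 7
→ 4: sum 31, len 8
Longest length seen: 10.

10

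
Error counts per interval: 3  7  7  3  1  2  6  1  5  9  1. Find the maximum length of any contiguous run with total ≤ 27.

7

Extend to the right; shrink from the left whenever the sum exceeds 27:
[3] sum 3 len 1
[3, 7] sum 10 len 2
[3, 7, 7] sum 17 len 3
[3, 7, 7, 3] sum 20 len 4
[3, 7, 7, 3, 1] sum 21 len 5
[3, 7, 7, 3, 1, 2] sum 23 len 6
[7, 7, 3, 1, 2, 6] sum 26 len 6
[7, 7, 3, 1, 2, 6, 1] sum 27 len 7
[7, 3, 1, 2, 6, 1, 5] sum 25 len 7
[3, 1, 2, 6, 1, 5, 9] sum 27 len 7
[1, 2, 6, 1, 5, 9, 1] sum 25 len 7
Longest length seen: 7.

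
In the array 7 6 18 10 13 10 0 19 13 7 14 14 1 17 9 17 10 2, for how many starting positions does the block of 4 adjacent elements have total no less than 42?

9

[7, 6, 18, 10] → sum 41
[6, 18, 10, 13] → sum 47  ≥ 42 ✓
[18, 10, 13, 10] → sum 51  ≥ 42 ✓
[10, 13, 10, 0] → sum 33
[13, 10, 0, 19] → sum 42  ≥ 42 ✓
[10, 0, 19, 13] → sum 42  ≥ 42 ✓
[0, 19, 13, 7] → sum 39
[19, 13, 7, 14] → sum 53  ≥ 42 ✓
[13, 7, 14, 14] → sum 48  ≥ 42 ✓
[7, 14, 14, 1] → sum 36
[14, 14, 1, 17] → sum 46  ≥ 42 ✓
[14, 1, 17, 9] → sum 41
[1, 17, 9, 17] → sum 44  ≥ 42 ✓
[17, 9, 17, 10] → sum 53  ≥ 42 ✓
[9, 17, 10, 2] → sum 38
9 windows satisfy the condition.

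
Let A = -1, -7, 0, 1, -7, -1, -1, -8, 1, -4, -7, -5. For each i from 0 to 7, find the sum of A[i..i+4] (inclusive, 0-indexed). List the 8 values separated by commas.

-14, -14, -8, -16, -16, -13, -19, -23

[-1, -7, 0, 1, -7] → sum -14
[-7, 0, 1, -7, -1] → sum -14
[0, 1, -7, -1, -1] → sum -8
[1, -7, -1, -1, -8] → sum -16
[-7, -1, -1, -8, 1] → sum -16
[-1, -1, -8, 1, -4] → sum -13
[-1, -8, 1, -4, -7] → sum -19
[-8, 1, -4, -7, -5] → sum -23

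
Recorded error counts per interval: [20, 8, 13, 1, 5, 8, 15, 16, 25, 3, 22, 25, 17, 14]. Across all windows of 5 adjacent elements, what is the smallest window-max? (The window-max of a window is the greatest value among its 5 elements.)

13

20 8 13 1 5 → max 20
8 13 1 5 8 → max 13
13 1 5 8 15 → max 15
1 5 8 15 16 → max 16
5 8 15 16 25 → max 25
8 15 16 25 3 → max 25
15 16 25 3 22 → max 25
16 25 3 22 25 → max 25
25 3 22 25 17 → max 25
3 22 25 17 14 → max 25
Smallest of these is 13.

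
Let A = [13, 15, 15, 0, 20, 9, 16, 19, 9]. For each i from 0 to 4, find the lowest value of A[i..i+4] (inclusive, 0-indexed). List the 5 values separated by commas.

13 15 15 0 20 → min 0
15 15 0 20 9 → min 0
15 0 20 9 16 → min 0
0 20 9 16 19 → min 0
20 9 16 19 9 → min 9

0, 0, 0, 0, 9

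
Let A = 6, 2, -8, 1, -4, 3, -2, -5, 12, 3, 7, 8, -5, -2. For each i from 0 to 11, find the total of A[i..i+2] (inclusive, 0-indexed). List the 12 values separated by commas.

(6, 2, -8) → sum 0
(2, -8, 1) → sum -5
(-8, 1, -4) → sum -11
(1, -4, 3) → sum 0
(-4, 3, -2) → sum -3
(3, -2, -5) → sum -4
(-2, -5, 12) → sum 5
(-5, 12, 3) → sum 10
(12, 3, 7) → sum 22
(3, 7, 8) → sum 18
(7, 8, -5) → sum 10
(8, -5, -2) → sum 1

0, -5, -11, 0, -3, -4, 5, 10, 22, 18, 10, 1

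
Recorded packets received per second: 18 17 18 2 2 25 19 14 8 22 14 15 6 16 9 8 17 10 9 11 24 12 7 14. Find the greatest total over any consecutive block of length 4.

66

Each size-4 window and its sum:
18 17 18 2 → sum 55
17 18 2 2 → sum 39
18 2 2 25 → sum 47
2 2 25 19 → sum 48
2 25 19 14 → sum 60
25 19 14 8 → sum 66
19 14 8 22 → sum 63
14 8 22 14 → sum 58
8 22 14 15 → sum 59
22 14 15 6 → sum 57
14 15 6 16 → sum 51
15 6 16 9 → sum 46
6 16 9 8 → sum 39
16 9 8 17 → sum 50
9 8 17 10 → sum 44
8 17 10 9 → sum 44
17 10 9 11 → sum 47
10 9 11 24 → sum 54
9 11 24 12 → sum 56
11 24 12 7 → sum 54
24 12 7 14 → sum 57
Greatest of these is 66.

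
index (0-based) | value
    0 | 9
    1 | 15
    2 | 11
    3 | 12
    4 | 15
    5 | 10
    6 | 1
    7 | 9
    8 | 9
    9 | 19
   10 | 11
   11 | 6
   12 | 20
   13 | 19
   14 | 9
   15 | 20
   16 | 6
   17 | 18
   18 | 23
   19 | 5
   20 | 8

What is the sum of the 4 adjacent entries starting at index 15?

67

Elements at indices 15..18: 20, 6, 18, 23
sum(20, 6, 18, 23) = 67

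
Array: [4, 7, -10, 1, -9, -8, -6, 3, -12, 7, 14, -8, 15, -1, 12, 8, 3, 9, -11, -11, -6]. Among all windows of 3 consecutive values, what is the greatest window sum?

4 7 -10 → sum 1
7 -10 1 → sum -2
-10 1 -9 → sum -18
1 -9 -8 → sum -16
-9 -8 -6 → sum -23
-8 -6 3 → sum -11
-6 3 -12 → sum -15
3 -12 7 → sum -2
-12 7 14 → sum 9
7 14 -8 → sum 13
14 -8 15 → sum 21
-8 15 -1 → sum 6
15 -1 12 → sum 26
-1 12 8 → sum 19
12 8 3 → sum 23
8 3 9 → sum 20
3 9 -11 → sum 1
9 -11 -11 → sum -13
-11 -11 -6 → sum -28
Greatest of these is 26.

26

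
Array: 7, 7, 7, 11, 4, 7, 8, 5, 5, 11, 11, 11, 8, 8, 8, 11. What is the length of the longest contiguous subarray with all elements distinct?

[7] len 1
[7] len 1
[7] len 1
[7, 11] len 2
[7, 11, 4] len 3
[11, 4, 7] len 3
[11, 4, 7, 8] len 4
[11, 4, 7, 8, 5] len 5
[5] len 1
[5, 11] len 2
[11] len 1
[11] len 1
[11, 8] len 2
[8] len 1
[8] len 1
[8, 11] len 2
Longest all-distinct length: 5.

5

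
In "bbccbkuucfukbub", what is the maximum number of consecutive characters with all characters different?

add b: [b] len 1
add b (repeat b, move left end past it): [b] len 1
add c: [b, c] len 2
add c (repeat c, move left end past it): [c] len 1
add b: [c, b] len 2
add k: [c, b, k] len 3
add u: [c, b, k, u] len 4
add u (repeat u, move left end past it): [u] len 1
add c: [u, c] len 2
add f: [u, c, f] len 3
add u (repeat u, move left end past it): [c, f, u] len 3
add k: [c, f, u, k] len 4
add b: [c, f, u, k, b] len 5
add u (repeat u, move left end past it): [k, b, u] len 3
add b (repeat b, move left end past it): [u, b] len 2
Longest all-distinct length: 5.

5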